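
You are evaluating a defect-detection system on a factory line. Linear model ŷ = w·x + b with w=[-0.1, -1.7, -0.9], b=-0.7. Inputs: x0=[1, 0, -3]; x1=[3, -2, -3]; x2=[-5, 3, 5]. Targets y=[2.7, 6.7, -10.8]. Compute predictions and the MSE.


ŷ0 = (-0.1)·(1) + (-1.7)·(0) + (-0.9)·(-3) - 0.7 = 1.9
ŷ1 = (-0.1)·(3) + (-1.7)·(-2) + (-0.9)·(-3) - 0.7 = 5.1
ŷ2 = (-0.1)·(-5) + (-1.7)·(3) + (-0.9)·(5) - 0.7 = -9.8
errors² = [0.64, 2.56, 1.0]
MSE = 4.2000/3 = 1.4

1.4


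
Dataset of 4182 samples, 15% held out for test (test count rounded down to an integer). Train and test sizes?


Test = ⌊4182·15/100⌋ = 627
Train = 4182 - 627 = 3555

Train: 3555, Test: 627


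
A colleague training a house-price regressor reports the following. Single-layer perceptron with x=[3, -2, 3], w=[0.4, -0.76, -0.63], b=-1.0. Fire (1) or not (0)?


z = (3)·(0.4) + (-2)·(-0.76) + (3)·(-0.63) - 1.0
  = -0.17
step(z) = 0 (z<0)

0


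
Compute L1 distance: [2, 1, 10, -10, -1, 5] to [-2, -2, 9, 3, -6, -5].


d = |2+ 2| + |1+ 2| + |10-9| + |-10-3| + |-1+ 6| + |5+ 5|
  = 4 + 3 + 1 + 13 + 5 + 10
  = 36

36


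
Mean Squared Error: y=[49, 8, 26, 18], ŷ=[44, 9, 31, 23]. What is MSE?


Squared errors: (49-44)²=25, (8-9)²=1, (26-31)²=25, (18-23)²=25
Sum = 76
MSE = 76/4 = 19

19


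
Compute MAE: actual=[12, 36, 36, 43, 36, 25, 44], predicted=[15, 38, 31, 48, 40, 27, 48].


Absolute errors: |12-15|=3, |36-38|=2, |36-31|=5, |43-48|=5, |36-40|=4, |25-27|=2, |44-48|=4
Sum = 25
MAE = 25/7 = 25/7

25/7


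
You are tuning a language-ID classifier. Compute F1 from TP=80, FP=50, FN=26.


Precision = 80/130 = 0.6154
Recall = 80/106 = 0.7547
F1 = 2·P·R/(P+R) = 2·TP/(2·TP+FP+FN) = 160/(160+50+26) = 160/236 = 0.678

0.678


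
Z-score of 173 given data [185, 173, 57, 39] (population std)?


μ = 113.5, σ = 65.9451
z = (173 - 113.5)/65.9451 = 0.9023

0.9023


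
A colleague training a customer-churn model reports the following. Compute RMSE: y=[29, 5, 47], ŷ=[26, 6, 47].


MSE = 10/3 = 3.3333
RMSE = √(10/3) = 1.8257

1.8257


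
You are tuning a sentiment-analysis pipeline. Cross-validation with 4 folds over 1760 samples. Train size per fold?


Fold size = 1760/4 = 440
Training per fold = 1760 - 440 = 1320

1320


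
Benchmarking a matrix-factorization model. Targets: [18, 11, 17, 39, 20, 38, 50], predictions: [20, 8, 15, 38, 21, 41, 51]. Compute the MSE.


Squared errors: (18-20)²=4, (11-8)²=9, (17-15)²=4, (39-38)²=1, (20-21)²=1, (38-41)²=9, (50-51)²=1
Sum = 29
MSE = 29/7 = 29/7

29/7


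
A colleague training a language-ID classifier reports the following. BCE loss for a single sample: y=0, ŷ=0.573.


BCE = -[y·ln(p) + (1-y)·ln(1-p)]
= -0 - 1·ln(1-0.573)
= -ln(0.427) = 0.851

0.851


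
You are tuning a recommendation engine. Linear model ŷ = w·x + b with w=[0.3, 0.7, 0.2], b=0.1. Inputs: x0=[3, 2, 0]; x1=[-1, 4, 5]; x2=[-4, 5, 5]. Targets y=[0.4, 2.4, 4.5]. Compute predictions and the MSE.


ŷ0 = (0.3)·(3) + (0.7)·(2) + (0.2)·(0) + 0.1 = 2.4
ŷ1 = (0.3)·(-1) + (0.7)·(4) + (0.2)·(5) + 0.1 = 3.6
ŷ2 = (0.3)·(-4) + (0.7)·(5) + (0.2)·(5) + 0.1 = 3.4
errors² = [4.0, 1.44, 1.21]
MSE = 6.6500/3 = 2.2167

2.2167


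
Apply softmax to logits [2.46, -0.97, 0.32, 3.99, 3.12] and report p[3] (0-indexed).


Exponentials: e^2.46=11.7048, e^-0.97=0.3791, e^0.32=1.3771, e^3.99=54.0549, e^3.12=22.6464
Sum = 90.1623
Softmax = [0.1298, 0.0042, 0.0153, 0.5995, 0.2512]
p[3] = 54.0549/90.1623 = 0.5995

0.5995


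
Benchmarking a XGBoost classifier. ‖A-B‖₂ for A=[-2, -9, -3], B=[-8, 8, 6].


d = √((-2+ 8)² + (-9-8)² + (-3-6)²)
  = √(36 + 289 + 81)
  = √406 = 20.1494

20.1494


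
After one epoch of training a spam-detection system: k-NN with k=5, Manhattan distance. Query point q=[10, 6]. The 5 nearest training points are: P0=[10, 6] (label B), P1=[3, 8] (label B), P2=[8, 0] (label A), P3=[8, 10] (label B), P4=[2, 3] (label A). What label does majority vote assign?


d(q,P0) = 0  (label B)
d(q,P1) = 9  (label B)
d(q,P2) = 8  (label A)
d(q,P3) = 6  (label B)
d(q,P4) = 11  (label A)
Votes: A=2, B=3
Majority → B

B


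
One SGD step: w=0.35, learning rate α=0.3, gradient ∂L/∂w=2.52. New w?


w_new = w - α·∇
= 0.35 - 0.3·2.52
= 0.35 - 0.756
= -0.406

-0.406


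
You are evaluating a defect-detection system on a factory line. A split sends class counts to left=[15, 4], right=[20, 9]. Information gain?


Parent = [35, 13], H_parent = 0.8427
H_left = 0.7425 (n=19), H_right = 0.8936 (n=29)
H_children = (19/48)·0.7425 + (29/48)·0.8936 = 0.8338
IG = 0.8427 - 0.8338 = 0.0089

0.0089


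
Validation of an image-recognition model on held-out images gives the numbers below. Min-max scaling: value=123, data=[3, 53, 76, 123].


min=3, max=123
(123-3)/(123-3) = 120/120 = 1.0

1.0


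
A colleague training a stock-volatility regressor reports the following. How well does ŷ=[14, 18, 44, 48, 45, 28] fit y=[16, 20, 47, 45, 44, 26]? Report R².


ȳ = 33
SS_res = Σ(y-ŷ)² = 31
SS_tot = Σ(y-ȳ)² = 968
R² = 1 - SS_res/SS_tot = 1 - 0.032 = 0.968

0.968


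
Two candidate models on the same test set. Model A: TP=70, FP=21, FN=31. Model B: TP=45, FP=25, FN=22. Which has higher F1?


Model A: P=70/91=0.7692, R=70/101=0.6931, F1=2PR/(P+R)=2TP/(2TP+FP+FN)=140/192=0.7292
Model B: P=45/70=0.6429, R=45/67=0.6716, F1=2PR/(P+R)=2TP/(2TP+FP+FN)=90/137=0.6569
0.7292 > 0.6569 → Model A

Model A


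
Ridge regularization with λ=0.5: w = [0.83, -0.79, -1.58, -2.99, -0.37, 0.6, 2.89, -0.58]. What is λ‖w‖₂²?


‖w‖₂² = (0.83)² + (-0.79)² + (-1.58)² + (-2.99)² + (-0.37)² + (0.6)² + (2.89)² + (-0.58)²
     = 0.6889 + 0.6241 + 2.4964 + 8.9401 + 0.1369 + 0.36 + 8.3521 + 0.3364
     = 21.9349
λ·‖w‖₂² = 0.5·21.9349 = 10.96745

10.96745


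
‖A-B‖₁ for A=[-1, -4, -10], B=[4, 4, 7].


d = |-1-4| + |-4-4| + |-10-7|
  = 5 + 8 + 17
  = 30

30


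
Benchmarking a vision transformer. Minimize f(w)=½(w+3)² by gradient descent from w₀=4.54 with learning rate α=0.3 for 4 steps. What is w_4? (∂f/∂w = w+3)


step 1: grad = 4.54+3 = 7.54; w = 4.54 - 0.3·(7.54) = 2.278
step 2: grad = 2.278+3 = 5.278; w = 2.278 - 0.3·(5.278) = 0.6946
step 3: grad = 0.6946+3 = 3.6946; w = 0.6946 - 0.3·(3.6946) = -0.41378
step 4: grad = -0.41378+3 = 2.58622; w = -0.41378 - 0.3·(2.58622) = -1.189646

-1.189646


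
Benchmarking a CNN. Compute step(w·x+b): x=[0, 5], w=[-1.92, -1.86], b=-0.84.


z = (0)·(-1.92) + (5)·(-1.86) - 0.84
  = -10.14
step(z) = 0 (z<0)

0


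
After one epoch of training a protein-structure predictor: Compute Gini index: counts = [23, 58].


Probabilities: [23/81, 58/81] ≈ [0.284, 0.716]
Σpᵢ² = (529 + 3364)/81² = 3893/6561
Gini = 1 - Σpᵢ² = 1 - 3893/6561 = 0.4066

0.4066


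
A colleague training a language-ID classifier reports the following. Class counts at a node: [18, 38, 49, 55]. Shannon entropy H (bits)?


Probabilities: [18/160, 38/160, 49/160, 55/160] ≈ [0.1125, 0.2375, 0.3063, 0.3438]
H = -((18/160)·log₂(18/160) + (38/160)·log₂(38/160) + (49/160)·log₂(49/160) + (55/160)·log₂(55/160))
  = 1.8996 bits

1.8996 bits


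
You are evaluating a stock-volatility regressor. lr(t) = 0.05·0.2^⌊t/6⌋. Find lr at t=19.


n_drops = ⌊19/6⌋ = 3
lr = 0.05·0.2^3 = 0.05·0.008 = 0.0004

0.0004


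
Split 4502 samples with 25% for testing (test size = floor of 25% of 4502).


Test = ⌊4502·25/100⌋ = 1125
Train = 4502 - 1125 = 3377

Train: 3377, Test: 1125


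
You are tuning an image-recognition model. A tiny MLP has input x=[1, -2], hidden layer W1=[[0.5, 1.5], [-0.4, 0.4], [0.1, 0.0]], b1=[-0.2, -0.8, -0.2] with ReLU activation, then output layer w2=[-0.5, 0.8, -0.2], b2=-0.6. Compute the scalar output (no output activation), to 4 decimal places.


z1[0] = (0.5)·(1) + (1.5)·(-2) - 0.2 = -2.7
z1[1] = (-0.4)·(1) + (0.4)·(-2) - 0.8 = -2.0
z1[2] = (0.1)·(1) + (0.0)·(-2) - 0.2 = -0.1
h = ReLU(z1) = [0.0, 0.0, 0.0]
output = (-0.5)·(0.0) + (0.8)·(0.0) + (-0.2)·(0.0) - 0.6 = -0.6

-0.6


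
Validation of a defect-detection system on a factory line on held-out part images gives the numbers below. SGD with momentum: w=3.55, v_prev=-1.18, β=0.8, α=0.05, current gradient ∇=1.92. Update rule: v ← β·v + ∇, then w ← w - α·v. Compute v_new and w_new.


v_new = 0.8·-1.18 + 1.92 = -0.944 + 1.92 = 0.976
w_new = 3.55 - 0.05·0.976 = 3.55 - 0.0488 = 3.5012

v_new=0.976, w_new=3.5012


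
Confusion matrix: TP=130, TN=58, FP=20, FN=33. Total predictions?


Total = TP + TN + FP + FN
= 130 + 58 + 20 + 33
= 241
(Predicted positive: 150, predicted negative: 91)

241


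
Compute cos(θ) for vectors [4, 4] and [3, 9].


A·B = 4·3 + 4·9 = 48
‖A‖ = √32 = 5.6569, ‖B‖ = √90 = 9.4868
cos = 48/(√32·√90) = 48/√2880 = 0.8944

0.8944


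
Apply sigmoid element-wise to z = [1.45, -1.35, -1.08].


σ(1.45) = 1/(1+e^-1.45) = 0.81
σ(-1.35) = 1/(1+e^1.35) = 0.2059
σ(-1.08) = 1/(1+e^1.08) = 0.2535
result = [0.81, 0.2059, 0.2535]

[0.81, 0.2059, 0.2535]


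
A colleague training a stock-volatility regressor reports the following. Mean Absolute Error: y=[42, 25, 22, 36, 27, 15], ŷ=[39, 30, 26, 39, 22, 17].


Absolute errors: |42-39|=3, |25-30|=5, |22-26|=4, |36-39|=3, |27-22|=5, |15-17|=2
Sum = 22
MAE = 22/6 = 11/3

11/3


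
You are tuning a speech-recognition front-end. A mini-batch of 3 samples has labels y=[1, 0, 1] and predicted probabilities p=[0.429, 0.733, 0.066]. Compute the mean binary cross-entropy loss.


L[0] = -ln(0.429) = 0.8463
L[1] = -ln(1-0.733) = -ln(0.267) = 1.3205
L[2] = -ln(0.066) = 2.7181
mean = (0.8463 + 1.3205 + 2.7181)/3 = 1.6283

1.6283


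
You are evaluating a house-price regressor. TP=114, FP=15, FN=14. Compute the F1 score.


Precision = 114/129 = 0.8837
Recall = 114/128 = 0.8906
F1 = 2·P·R/(P+R) = 2·TP/(2·TP+FP+FN) = 228/(228+15+14) = 228/257 = 0.8872

0.8872


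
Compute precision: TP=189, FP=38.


Precision = TP/(TP+FP)
= 189/(189+38)
= 189/227 = 83.26%

83.26%


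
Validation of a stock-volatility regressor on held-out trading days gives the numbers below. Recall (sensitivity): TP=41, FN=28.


Recall = TP/(TP+FN)
= 41/(41+28)
= 41/69 = 59.42%

59.42%


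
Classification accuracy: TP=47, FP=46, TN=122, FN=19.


Accuracy = (TP+TN)/(TP+TN+FP+FN)
= (47+122)/(234)
= 169/234 = 72.22%

72.22%


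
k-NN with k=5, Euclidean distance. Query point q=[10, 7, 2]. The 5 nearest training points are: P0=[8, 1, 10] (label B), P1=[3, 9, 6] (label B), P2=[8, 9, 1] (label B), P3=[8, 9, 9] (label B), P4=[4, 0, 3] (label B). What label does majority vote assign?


d(q,P0) = 10.198  (label B)
d(q,P1) = 8.3066  (label B)
d(q,P2) = 3.0  (label B)
d(q,P3) = 7.5498  (label B)
d(q,P4) = 9.2736  (label B)
Votes: A=0, B=5
Majority → B

B


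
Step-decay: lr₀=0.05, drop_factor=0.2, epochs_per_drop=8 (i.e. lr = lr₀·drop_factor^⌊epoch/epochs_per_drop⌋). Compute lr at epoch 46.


n_drops = ⌊46/8⌋ = 5
lr = 0.05·0.2^5 = 0.05·0.00032 = 0.000016

0.000016


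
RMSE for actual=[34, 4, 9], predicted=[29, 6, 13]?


MSE = 45/3 = 15
RMSE = √(45/3) = 3.873

3.873


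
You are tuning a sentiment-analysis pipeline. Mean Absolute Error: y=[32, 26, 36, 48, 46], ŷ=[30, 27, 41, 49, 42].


Absolute errors: |32-30|=2, |26-27|=1, |36-41|=5, |48-49|=1, |46-42|=4
Sum = 13
MAE = 13/5 = 13/5

13/5


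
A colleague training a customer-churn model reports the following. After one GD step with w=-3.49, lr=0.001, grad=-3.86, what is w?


w_new = w - α·∇
= -3.49 - 0.001·-3.86
= -3.49 + 0.00386
= -3.48614

-3.48614


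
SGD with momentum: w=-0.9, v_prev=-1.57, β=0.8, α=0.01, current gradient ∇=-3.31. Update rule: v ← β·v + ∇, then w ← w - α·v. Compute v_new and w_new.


v_new = 0.8·-1.57 - 3.31 = -1.256 - 3.31 = -4.566
w_new = -0.9 - 0.01·-4.566 = -0.9 + 0.04566 = -0.85434

v_new=-4.566, w_new=-0.85434


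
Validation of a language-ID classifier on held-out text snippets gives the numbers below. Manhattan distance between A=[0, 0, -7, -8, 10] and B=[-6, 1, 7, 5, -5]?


d = |0+ 6| + |0-1| + |-7-7| + |-8-5| + |10+ 5|
  = 6 + 1 + 14 + 13 + 15
  = 49

49


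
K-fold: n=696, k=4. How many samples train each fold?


Fold size = 696/4 = 174
Training per fold = 696 - 174 = 522

522


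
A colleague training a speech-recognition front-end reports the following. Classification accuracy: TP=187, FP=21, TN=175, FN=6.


Accuracy = (TP+TN)/(TP+TN+FP+FN)
= (187+175)/(389)
= 362/389 = 93.06%

93.06%


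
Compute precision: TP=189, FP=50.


Precision = TP/(TP+FP)
= 189/(189+50)
= 189/239 = 79.08%

79.08%


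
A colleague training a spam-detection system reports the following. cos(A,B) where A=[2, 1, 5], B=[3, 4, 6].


A·B = 2·3 + 1·4 + 5·6 = 40
‖A‖ = √30 = 5.4772, ‖B‖ = √61 = 7.8102
cos = 40/(√30·√61) = 40/√1830 = 0.935

0.935


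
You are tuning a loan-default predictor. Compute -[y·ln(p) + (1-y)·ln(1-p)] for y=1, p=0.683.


BCE = -[y·ln(p) + (1-y)·ln(1-p)]
= -1·ln(0.683) - 0
= -ln(0.683) = 0.3813

0.3813


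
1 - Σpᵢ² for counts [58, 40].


Probabilities: [58/98, 40/98] ≈ [0.5918, 0.4082]
Σpᵢ² = (3364 + 1600)/98² = 4964/9604
Gini = 1 - Σpᵢ² = 1 - 4964/9604 = 0.4831

0.4831


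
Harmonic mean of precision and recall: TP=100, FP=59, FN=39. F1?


Precision = 100/159 = 0.6289
Recall = 100/139 = 0.7194
F1 = 2·P·R/(P+R) = 2·TP/(2·TP+FP+FN) = 200/(200+59+39) = 200/298 = 0.6711

0.6711


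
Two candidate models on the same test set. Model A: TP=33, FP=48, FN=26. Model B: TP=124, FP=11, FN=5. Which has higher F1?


Model A: P=33/81=0.4074, R=33/59=0.5593, F1=2PR/(P+R)=2TP/(2TP+FP+FN)=66/140=0.4714
Model B: P=124/135=0.9185, R=124/129=0.9612, F1=2PR/(P+R)=2TP/(2TP+FP+FN)=248/264=0.9394
0.4714 < 0.9394 → Model B

Model B


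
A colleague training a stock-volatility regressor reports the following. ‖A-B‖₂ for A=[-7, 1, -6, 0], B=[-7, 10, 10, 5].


d = √((-7+ 7)² + (1-10)² + (-6-10)² + (0-5)²)
  = √(0 + 81 + 256 + 25)
  = √362 = 19.0263

19.0263


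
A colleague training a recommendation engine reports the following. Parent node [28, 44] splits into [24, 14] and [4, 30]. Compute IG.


Parent = [28, 44], H_parent = 0.9641
H_left = 0.9495 (n=38), H_right = 0.5226 (n=34)
H_children = (38/72)·0.9495 + (34/72)·0.5226 = 0.7479
IG = 0.9641 - 0.7479 = 0.2162

0.2162


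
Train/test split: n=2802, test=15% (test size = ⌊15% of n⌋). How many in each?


Test = ⌊2802·15/100⌋ = 420
Train = 2802 - 420 = 2382

Train: 2382, Test: 420


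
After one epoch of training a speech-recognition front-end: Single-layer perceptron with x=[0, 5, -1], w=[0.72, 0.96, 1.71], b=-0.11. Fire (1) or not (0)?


z = (0)·(0.72) + (5)·(0.96) + (-1)·(1.71) - 0.11
  = 2.98
step(z) = 1 (z≥0)

1


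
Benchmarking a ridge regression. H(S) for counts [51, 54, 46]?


Probabilities: [51/151, 54/151, 46/151] ≈ [0.3377, 0.3576, 0.3046]
H = -((51/151)·log₂(51/151) + (54/151)·log₂(54/151) + (46/151)·log₂(46/151))
  = 1.5818 bits

1.5818 bits


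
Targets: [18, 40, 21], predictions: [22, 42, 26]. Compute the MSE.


Squared errors: (18-22)²=16, (40-42)²=4, (21-26)²=25
Sum = 45
MSE = 45/3 = 15

15


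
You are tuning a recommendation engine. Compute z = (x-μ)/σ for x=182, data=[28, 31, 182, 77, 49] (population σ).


μ = 73.4, σ = 57.0284
z = (182 - 73.4)/57.0284 = 1.9043

1.9043


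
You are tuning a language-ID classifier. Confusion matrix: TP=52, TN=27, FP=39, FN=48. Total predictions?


Total = TP + TN + FP + FN
= 52 + 27 + 39 + 48
= 166
(Predicted positive: 91, predicted negative: 75)

166


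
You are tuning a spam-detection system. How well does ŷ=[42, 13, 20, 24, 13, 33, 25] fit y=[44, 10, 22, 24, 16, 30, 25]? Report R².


ȳ = 24.4286
SS_res = Σ(y-ŷ)² = 35
SS_tot = Σ(y-ȳ)² = 699.71
R² = 1 - SS_res/SS_tot = 1 - 0.05 = 0.95

0.95


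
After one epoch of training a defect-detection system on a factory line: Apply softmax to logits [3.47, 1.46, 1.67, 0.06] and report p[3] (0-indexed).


Exponentials: e^3.47=32.1367, e^1.46=4.306, e^1.67=5.3122, e^0.06=1.0618
Sum = 42.8167
Softmax = [0.7506, 0.1006, 0.1241, 0.0248]
p[3] = 1.0618/42.8167 = 0.0248

0.0248


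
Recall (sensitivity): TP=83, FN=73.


Recall = TP/(TP+FN)
= 83/(83+73)
= 83/156 = 53.21%

53.21%


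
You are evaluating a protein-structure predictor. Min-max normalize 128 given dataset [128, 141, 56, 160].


min=56, max=160
(128-56)/(160-56) = 72/104 = 0.6923

0.6923


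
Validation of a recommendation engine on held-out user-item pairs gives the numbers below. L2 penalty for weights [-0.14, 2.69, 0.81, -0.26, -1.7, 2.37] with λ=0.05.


‖w‖₂² = (-0.14)² + (2.69)² + (0.81)² + (-0.26)² + (-1.7)² + (2.37)²
     = 0.0196 + 7.2361 + 0.6561 + 0.0676 + 2.89 + 5.6169
     = 16.4863
λ·‖w‖₂² = 0.05·16.4863 = 0.824315

0.824315


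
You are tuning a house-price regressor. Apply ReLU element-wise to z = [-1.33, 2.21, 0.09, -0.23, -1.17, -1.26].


ReLU(-1.33) = max(0, -1.33) = 0.0
ReLU(2.21) = max(0, 2.21) = 2.21
ReLU(0.09) = max(0, 0.09) = 0.09
ReLU(-0.23) = max(0, -0.23) = 0.0
ReLU(-1.17) = max(0, -1.17) = 0.0
ReLU(-1.26) = max(0, -1.26) = 0.0
result = [0.0, 2.21, 0.09, 0.0, 0.0, 0.0]

[0.0, 2.21, 0.09, 0.0, 0.0, 0.0]


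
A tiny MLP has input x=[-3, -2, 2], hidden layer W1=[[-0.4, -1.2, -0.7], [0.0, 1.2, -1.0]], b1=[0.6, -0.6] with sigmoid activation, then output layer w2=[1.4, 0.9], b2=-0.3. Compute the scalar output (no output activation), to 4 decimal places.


z1[0] = (-0.4)·(-3) + (-1.2)·(-2) + (-0.7)·(2) + 0.6 = 2.8
z1[1] = (0.0)·(-3) + (1.2)·(-2) + (-1.0)·(2) - 0.6 = -5.0
h = sigmoid(z1) = [0.9427, 0.0067]
output = (1.4)·(0.9427) + (0.9)·(0.0067) - 0.3 = 1.0258

1.0258


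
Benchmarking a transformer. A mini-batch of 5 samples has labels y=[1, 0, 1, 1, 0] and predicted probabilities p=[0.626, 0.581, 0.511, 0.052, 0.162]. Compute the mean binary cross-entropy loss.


L[0] = -ln(0.626) = 0.4684
L[1] = -ln(1-0.581) = -ln(0.419) = 0.8699
L[2] = -ln(0.511) = 0.6714
L[3] = -ln(0.052) = 2.9565
L[4] = -ln(1-0.162) = -ln(0.838) = 0.1767
mean = (0.4684 + 0.8699 + 0.6714 + 2.9565 + 0.1767)/5 = 1.0286

1.0286


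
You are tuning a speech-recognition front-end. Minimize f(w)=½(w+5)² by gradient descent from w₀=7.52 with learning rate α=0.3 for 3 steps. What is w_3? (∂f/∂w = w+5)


step 1: grad = 7.52+5 = 12.52; w = 7.52 - 0.3·(12.52) = 3.764
step 2: grad = 3.764+5 = 8.764; w = 3.764 - 0.3·(8.764) = 1.1348
step 3: grad = 1.1348+5 = 6.1348; w = 1.1348 - 0.3·(6.1348) = -0.70564

-0.70564


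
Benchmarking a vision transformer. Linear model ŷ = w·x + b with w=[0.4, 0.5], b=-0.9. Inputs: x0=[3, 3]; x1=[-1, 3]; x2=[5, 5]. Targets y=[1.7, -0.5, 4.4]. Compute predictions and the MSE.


ŷ0 = (0.4)·(3) + (0.5)·(3) - 0.9 = 1.8
ŷ1 = (0.4)·(-1) + (0.5)·(3) - 0.9 = 0.2
ŷ2 = (0.4)·(5) + (0.5)·(5) - 0.9 = 3.6
errors² = [0.01, 0.49, 0.64]
MSE = 1.1400/3 = 0.38

0.38


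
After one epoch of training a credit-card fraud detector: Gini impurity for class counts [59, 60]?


Probabilities: [59/119, 60/119] ≈ [0.4958, 0.5042]
Σpᵢ² = (3481 + 3600)/119² = 7081/14161
Gini = 1 - Σpᵢ² = 1 - 7081/14161 = 0.5

0.5


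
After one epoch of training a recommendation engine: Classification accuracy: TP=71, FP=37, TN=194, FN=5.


Accuracy = (TP+TN)/(TP+TN+FP+FN)
= (71+194)/(307)
= 265/307 = 86.32%

86.32%


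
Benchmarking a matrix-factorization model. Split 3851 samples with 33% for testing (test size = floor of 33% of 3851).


Test = ⌊3851·33/100⌋ = 1270
Train = 3851 - 1270 = 2581

Train: 2581, Test: 1270


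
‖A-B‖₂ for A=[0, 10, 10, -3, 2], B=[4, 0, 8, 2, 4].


d = √((0-4)² + (10-0)² + (10-8)² + (-3-2)² + (2-4)²)
  = √(16 + 100 + 4 + 25 + 4)
  = √149 = 12.2066

12.2066


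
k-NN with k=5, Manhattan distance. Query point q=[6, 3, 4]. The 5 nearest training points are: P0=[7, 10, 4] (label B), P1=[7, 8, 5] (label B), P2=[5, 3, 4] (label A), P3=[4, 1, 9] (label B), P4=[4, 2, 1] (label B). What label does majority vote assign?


d(q,P0) = 8  (label B)
d(q,P1) = 7  (label B)
d(q,P2) = 1  (label A)
d(q,P3) = 9  (label B)
d(q,P4) = 6  (label B)
Votes: A=1, B=4
Majority → B

B


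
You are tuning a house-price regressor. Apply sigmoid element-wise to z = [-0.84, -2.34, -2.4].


σ(-0.84) = 1/(1+e^0.84) = 0.3015
σ(-2.34) = 1/(1+e^2.34) = 0.0879
σ(-2.4) = 1/(1+e^2.4) = 0.0832
result = [0.3015, 0.0879, 0.0832]

[0.3015, 0.0879, 0.0832]


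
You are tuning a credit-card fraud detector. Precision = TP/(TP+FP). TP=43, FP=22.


Precision = TP/(TP+FP)
= 43/(43+22)
= 43/65 = 66.15%

66.15%


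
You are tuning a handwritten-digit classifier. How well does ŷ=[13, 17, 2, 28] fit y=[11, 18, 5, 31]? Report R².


ȳ = 16.25
SS_res = Σ(y-ŷ)² = 23
SS_tot = Σ(y-ȳ)² = 374.75
R² = 1 - SS_res/SS_tot = 1 - 0.0614 = 0.9386

0.9386


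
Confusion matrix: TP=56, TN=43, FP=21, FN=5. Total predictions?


Total = TP + TN + FP + FN
= 56 + 43 + 21 + 5
= 125
(Predicted positive: 77, predicted negative: 48)

125


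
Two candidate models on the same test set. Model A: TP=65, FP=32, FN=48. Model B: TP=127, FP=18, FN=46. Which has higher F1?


Model A: P=65/97=0.6701, R=65/113=0.5752, F1=2PR/(P+R)=2TP/(2TP+FP+FN)=130/210=0.619
Model B: P=127/145=0.8759, R=127/173=0.7341, F1=2PR/(P+R)=2TP/(2TP+FP+FN)=254/318=0.7987
0.619 < 0.7987 → Model B

Model B


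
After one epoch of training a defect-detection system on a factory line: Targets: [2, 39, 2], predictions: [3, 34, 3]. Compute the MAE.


Absolute errors: |2-3|=1, |39-34|=5, |2-3|=1
Sum = 7
MAE = 7/3 = 7/3

7/3


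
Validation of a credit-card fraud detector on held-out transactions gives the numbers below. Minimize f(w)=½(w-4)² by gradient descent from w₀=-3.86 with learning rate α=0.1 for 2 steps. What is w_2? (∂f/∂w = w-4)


step 1: grad = -3.86-4 = -7.86; w = -3.86 - 0.1·(-7.86) = -3.074
step 2: grad = -3.074-4 = -7.074; w = -3.074 - 0.1·(-7.074) = -2.3666

-2.3666


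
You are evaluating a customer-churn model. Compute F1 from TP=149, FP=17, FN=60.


Precision = 149/166 = 0.8976
Recall = 149/209 = 0.7129
F1 = 2·P·R/(P+R) = 2·TP/(2·TP+FP+FN) = 298/(298+17+60) = 298/375 = 0.7947

0.7947


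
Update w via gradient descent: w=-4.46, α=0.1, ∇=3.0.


w_new = w - α·∇
= -4.46 - 0.1·3.0
= -4.46 - 0.3
= -4.76

-4.76


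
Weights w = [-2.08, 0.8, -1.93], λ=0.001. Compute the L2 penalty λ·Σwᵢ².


‖w‖₂² = (-2.08)² + (0.8)² + (-1.93)²
     = 4.3264 + 0.64 + 3.7249
     = 8.6913
λ·‖w‖₂² = 0.001·8.6913 = 0.008691

0.008691


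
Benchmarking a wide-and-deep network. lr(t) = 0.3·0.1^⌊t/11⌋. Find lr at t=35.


n_drops = ⌊35/11⌋ = 3
lr = 0.3·0.1^3 = 0.3·0.001 = 0.0003

0.0003


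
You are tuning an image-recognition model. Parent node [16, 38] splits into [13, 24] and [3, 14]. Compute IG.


Parent = [16, 38], H_parent = 0.8767
H_left = 0.9353 (n=37), H_right = 0.6723 (n=17)
H_children = (37/54)·0.9353 + (17/54)·0.6723 = 0.8525
IG = 0.8767 - 0.8525 = 0.0242

0.0242


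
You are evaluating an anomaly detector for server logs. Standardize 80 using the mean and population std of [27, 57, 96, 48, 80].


μ = 61.6, σ = 24.1876
z = (80 - 61.6)/24.1876 = 0.7607

0.7607


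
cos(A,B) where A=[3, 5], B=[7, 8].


A·B = 3·7 + 5·8 = 61
‖A‖ = √34 = 5.831, ‖B‖ = √113 = 10.6301
cos = 61/(√34·√113) = 61/√3842 = 0.9841

0.9841


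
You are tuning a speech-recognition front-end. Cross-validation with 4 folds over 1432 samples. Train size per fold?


Fold size = 1432/4 = 358
Training per fold = 1432 - 358 = 1074

1074


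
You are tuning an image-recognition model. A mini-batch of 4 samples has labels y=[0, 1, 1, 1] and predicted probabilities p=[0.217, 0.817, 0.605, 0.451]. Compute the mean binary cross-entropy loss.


L[0] = -ln(1-0.217) = -ln(0.783) = 0.2446
L[1] = -ln(0.817) = 0.2021
L[2] = -ln(0.605) = 0.5025
L[3] = -ln(0.451) = 0.7963
mean = (0.2446 + 0.2021 + 0.5025 + 0.7963)/4 = 0.4364

0.4364


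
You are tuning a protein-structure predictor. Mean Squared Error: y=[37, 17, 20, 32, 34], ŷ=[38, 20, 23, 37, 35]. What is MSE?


Squared errors: (37-38)²=1, (17-20)²=9, (20-23)²=9, (32-37)²=25, (34-35)²=1
Sum = 45
MSE = 45/5 = 9

9


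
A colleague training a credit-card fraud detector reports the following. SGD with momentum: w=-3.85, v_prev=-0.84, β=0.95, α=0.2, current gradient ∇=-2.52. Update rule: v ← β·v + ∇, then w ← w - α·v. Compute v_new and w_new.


v_new = 0.95·-0.84 - 2.52 = -0.798 - 2.52 = -3.318
w_new = -3.85 - 0.2·-3.318 = -3.85 + 0.6636 = -3.1864

v_new=-3.318, w_new=-3.1864


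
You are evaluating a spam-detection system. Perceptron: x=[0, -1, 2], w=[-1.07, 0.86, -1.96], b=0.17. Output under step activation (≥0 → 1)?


z = (0)·(-1.07) + (-1)·(0.86) + (2)·(-1.96) + 0.17
  = -4.61
step(z) = 0 (z<0)

0


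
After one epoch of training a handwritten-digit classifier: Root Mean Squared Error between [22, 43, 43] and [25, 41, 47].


MSE = 29/3 = 9.6667
RMSE = √(29/3) = 3.1091

3.1091


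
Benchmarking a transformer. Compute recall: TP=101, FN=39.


Recall = TP/(TP+FN)
= 101/(101+39)
= 101/140 = 72.14%

72.14%


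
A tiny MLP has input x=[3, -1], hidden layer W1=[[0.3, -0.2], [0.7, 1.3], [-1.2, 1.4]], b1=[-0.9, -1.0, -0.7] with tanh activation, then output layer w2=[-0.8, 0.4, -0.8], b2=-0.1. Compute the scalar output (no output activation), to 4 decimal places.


z1[0] = (0.3)·(3) + (-0.2)·(-1) - 0.9 = 0.2
z1[1] = (0.7)·(3) + (1.3)·(-1) - 1.0 = -0.2
z1[2] = (-1.2)·(3) + (1.4)·(-1) - 0.7 = -5.7
h = tanh(z1) = [0.1974, -0.1974, -1.0]
output = (-0.8)·(0.1974) + (0.4)·(-0.1974) + (-0.8)·(-1.0) - 0.1 = 0.4631

0.4631


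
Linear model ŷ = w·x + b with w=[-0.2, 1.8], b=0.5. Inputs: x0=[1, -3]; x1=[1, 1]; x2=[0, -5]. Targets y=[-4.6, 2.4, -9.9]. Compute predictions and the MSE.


ŷ0 = (-0.2)·(1) + (1.8)·(-3) + 0.5 = -5.1
ŷ1 = (-0.2)·(1) + (1.8)·(1) + 0.5 = 2.1
ŷ2 = (-0.2)·(0) + (1.8)·(-5) + 0.5 = -8.5
errors² = [0.25, 0.09, 1.96]
MSE = 2.3000/3 = 0.7667

0.7667


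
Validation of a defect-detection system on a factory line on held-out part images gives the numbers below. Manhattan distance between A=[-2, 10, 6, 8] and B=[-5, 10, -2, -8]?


d = |-2+ 5| + |10-10| + |6+ 2| + |8+ 8|
  = 3 + 0 + 8 + 16
  = 27

27


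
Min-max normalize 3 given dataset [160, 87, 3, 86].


min=3, max=160
(3-3)/(160-3) = 0/157 = 0.0

0.0


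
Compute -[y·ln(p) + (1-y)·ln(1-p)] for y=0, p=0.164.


BCE = -[y·ln(p) + (1-y)·ln(1-p)]
= -0 - 1·ln(1-0.164)
= -ln(0.836) = 0.1791

0.1791


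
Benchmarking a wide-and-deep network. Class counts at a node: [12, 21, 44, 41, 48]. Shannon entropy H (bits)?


Probabilities: [12/166, 21/166, 44/166, 41/166, 48/166] ≈ [0.0723, 0.1265, 0.2651, 0.247, 0.2892]
H = -((12/166)·log₂(12/166) + (21/166)·log₂(21/166) + (44/166)·log₂(44/166) + (41/166)·log₂(41/166) + (48/166)·log₂(48/166))
  = 2.175 bits

2.175 bits


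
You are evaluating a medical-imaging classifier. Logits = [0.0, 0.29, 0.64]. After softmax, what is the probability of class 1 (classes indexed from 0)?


Exponentials: e^0.0=1, e^0.29=1.3364, e^0.64=1.8965
Sum = 4.2329
Softmax = [0.2362, 0.3157, 0.448]
p[1] = 1.3364/4.2329 = 0.3157

0.3157


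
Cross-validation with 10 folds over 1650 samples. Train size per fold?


Fold size = 1650/10 = 165
Training per fold = 1650 - 165 = 1485

1485


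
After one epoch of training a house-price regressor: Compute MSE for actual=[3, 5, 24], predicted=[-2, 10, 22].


Squared errors: (3+ 2)²=25, (5-10)²=25, (24-22)²=4
Sum = 54
MSE = 54/3 = 18

18


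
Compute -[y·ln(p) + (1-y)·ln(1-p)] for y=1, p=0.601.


BCE = -[y·ln(p) + (1-y)·ln(1-p)]
= -1·ln(0.601) - 0
= -ln(0.601) = 0.5092

0.5092


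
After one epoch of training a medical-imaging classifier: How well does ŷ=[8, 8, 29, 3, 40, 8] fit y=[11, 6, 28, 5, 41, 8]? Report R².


ȳ = 16.5
SS_res = Σ(y-ŷ)² = 19
SS_tot = Σ(y-ȳ)² = 1077.5
R² = 1 - SS_res/SS_tot = 1 - 0.0176 = 0.9824

0.9824


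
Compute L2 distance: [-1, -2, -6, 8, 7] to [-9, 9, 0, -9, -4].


d = √((-1+ 9)² + (-2-9)² + (-6-0)² + (8+ 9)² + (7+ 4)²)
  = √(64 + 121 + 36 + 289 + 121)
  = √631 = 25.1197

25.1197


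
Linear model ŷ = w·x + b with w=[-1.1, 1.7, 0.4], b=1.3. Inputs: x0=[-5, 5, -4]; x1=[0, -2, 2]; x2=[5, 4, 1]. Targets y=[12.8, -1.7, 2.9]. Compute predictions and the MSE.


ŷ0 = (-1.1)·(-5) + (1.7)·(5) + (0.4)·(-4) + 1.3 = 13.7
ŷ1 = (-1.1)·(0) + (1.7)·(-2) + (0.4)·(2) + 1.3 = -1.3
ŷ2 = (-1.1)·(5) + (1.7)·(4) + (0.4)·(1) + 1.3 = 3.0
errors² = [0.81, 0.16, 0.01]
MSE = 0.9800/3 = 0.3267

0.3267


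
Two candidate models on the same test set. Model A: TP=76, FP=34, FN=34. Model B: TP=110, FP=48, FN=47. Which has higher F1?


Model A: P=76/110=0.6909, R=76/110=0.6909, F1=2PR/(P+R)=2TP/(2TP+FP+FN)=152/220=0.6909
Model B: P=110/158=0.6962, R=110/157=0.7006, F1=2PR/(P+R)=2TP/(2TP+FP+FN)=220/315=0.6984
0.6909 < 0.6984 → Model B

Model B


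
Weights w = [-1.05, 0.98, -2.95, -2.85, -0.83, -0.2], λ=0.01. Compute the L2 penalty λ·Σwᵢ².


‖w‖₂² = (-1.05)² + (0.98)² + (-2.95)² + (-2.85)² + (-0.83)² + (-0.2)²
     = 1.1025 + 0.9604 + 8.7025 + 8.1225 + 0.6889 + 0.04
     = 19.6168
λ·‖w‖₂² = 0.01·19.6168 = 0.196168

0.196168


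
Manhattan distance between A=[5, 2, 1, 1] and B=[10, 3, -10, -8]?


d = |5-10| + |2-3| + |1+ 10| + |1+ 8|
  = 5 + 1 + 11 + 9
  = 26

26


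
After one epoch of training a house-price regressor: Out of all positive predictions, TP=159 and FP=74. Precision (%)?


Precision = TP/(TP+FP)
= 159/(159+74)
= 159/233 = 68.24%

68.24%


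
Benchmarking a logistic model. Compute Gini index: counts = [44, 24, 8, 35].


Probabilities: [44/111, 24/111, 8/111, 35/111] ≈ [0.3964, 0.2162, 0.0721, 0.3153]
Σpᵢ² = (1936 + 576 + 64 + 1225)/111² = 3801/12321
Gini = 1 - Σpᵢ² = 1 - 3801/12321 = 0.6915

0.6915


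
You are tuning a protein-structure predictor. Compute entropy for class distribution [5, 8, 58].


Probabilities: [5/71, 8/71, 58/71] ≈ [0.0704, 0.1127, 0.8169]
H = -((5/71)·log₂(5/71) + (8/71)·log₂(8/71) + (58/71)·log₂(58/71))
  = 0.8628 bits

0.8628 bits


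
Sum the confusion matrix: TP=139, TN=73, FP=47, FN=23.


Total = TP + TN + FP + FN
= 139 + 73 + 47 + 23
= 282
(Predicted positive: 186, predicted negative: 96)

282


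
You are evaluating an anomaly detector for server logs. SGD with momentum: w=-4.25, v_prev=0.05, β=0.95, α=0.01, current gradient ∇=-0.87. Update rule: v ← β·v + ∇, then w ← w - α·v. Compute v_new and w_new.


v_new = 0.95·0.05 - 0.87 = 0.0475 - 0.87 = -0.8225
w_new = -4.25 - 0.01·-0.8225 = -4.25 + 0.008225 = -4.241775

v_new=-0.8225, w_new=-4.241775


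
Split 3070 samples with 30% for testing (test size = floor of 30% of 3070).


Test = ⌊3070·30/100⌋ = 921
Train = 3070 - 921 = 2149

Train: 2149, Test: 921


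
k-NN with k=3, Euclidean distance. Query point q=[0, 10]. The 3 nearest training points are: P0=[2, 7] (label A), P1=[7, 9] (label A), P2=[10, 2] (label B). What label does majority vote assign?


d(q,P0) = 3.6056  (label A)
d(q,P1) = 7.0711  (label A)
d(q,P2) = 12.8062  (label B)
Votes: A=2, B=1
Majority → A

A


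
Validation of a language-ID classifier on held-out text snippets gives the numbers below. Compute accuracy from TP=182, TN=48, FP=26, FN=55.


Accuracy = (TP+TN)/(TP+TN+FP+FN)
= (182+48)/(311)
= 230/311 = 73.95%

73.95%


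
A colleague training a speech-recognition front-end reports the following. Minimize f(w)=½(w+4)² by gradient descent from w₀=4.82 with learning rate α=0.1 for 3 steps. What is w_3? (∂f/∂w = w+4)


step 1: grad = 4.82+4 = 8.82; w = 4.82 - 0.1·(8.82) = 3.938
step 2: grad = 3.938+4 = 7.938; w = 3.938 - 0.1·(7.938) = 3.1442
step 3: grad = 3.1442+4 = 7.1442; w = 3.1442 - 0.1·(7.1442) = 2.42978

2.42978


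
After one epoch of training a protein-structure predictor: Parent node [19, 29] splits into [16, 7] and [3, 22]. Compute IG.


Parent = [19, 29], H_parent = 0.9685
H_left = 0.8865 (n=23), H_right = 0.5294 (n=25)
H_children = (23/48)·0.8865 + (25/48)·0.5294 = 0.7005
IG = 0.9685 - 0.7005 = 0.268

0.268


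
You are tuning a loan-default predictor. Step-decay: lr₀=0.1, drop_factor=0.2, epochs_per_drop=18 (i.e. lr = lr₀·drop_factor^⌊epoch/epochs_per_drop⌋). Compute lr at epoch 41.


n_drops = ⌊41/18⌋ = 2
lr = 0.1·0.2^2 = 0.1·0.04 = 0.004

0.004


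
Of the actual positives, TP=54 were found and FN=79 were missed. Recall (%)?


Recall = TP/(TP+FN)
= 54/(54+79)
= 54/133 = 40.6%

40.6%


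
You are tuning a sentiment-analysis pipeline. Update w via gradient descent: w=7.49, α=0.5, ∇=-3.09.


w_new = w - α·∇
= 7.49 - 0.5·-3.09
= 7.49 + 1.545
= 9.035

9.035


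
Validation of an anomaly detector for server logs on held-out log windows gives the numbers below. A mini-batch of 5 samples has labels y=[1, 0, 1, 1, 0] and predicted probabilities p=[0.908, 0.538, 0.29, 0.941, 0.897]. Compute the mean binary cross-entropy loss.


L[0] = -ln(0.908) = 0.0965
L[1] = -ln(1-0.538) = -ln(0.462) = 0.7722
L[2] = -ln(0.29) = 1.2379
L[3] = -ln(0.941) = 0.0608
L[4] = -ln(1-0.897) = -ln(0.103) = 2.273
mean = (0.0965 + 0.7722 + 1.2379 + 0.0608 + 2.273)/5 = 0.8881

0.8881


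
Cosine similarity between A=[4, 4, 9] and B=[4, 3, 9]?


A·B = 4·4 + 4·3 + 9·9 = 109
‖A‖ = √113 = 10.6301, ‖B‖ = √106 = 10.2956
cos = 109/(√113·√106) = 109/√11978 = 0.9959

0.9959


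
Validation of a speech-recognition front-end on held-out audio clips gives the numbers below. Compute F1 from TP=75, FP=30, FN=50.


Precision = 75/105 = 0.7143
Recall = 75/125 = 0.6
F1 = 2·P·R/(P+R) = 2·TP/(2·TP+FP+FN) = 150/(150+30+50) = 150/230 = 0.6522

0.6522


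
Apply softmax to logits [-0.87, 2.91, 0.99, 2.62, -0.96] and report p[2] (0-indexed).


Exponentials: e^-0.87=0.419, e^2.91=18.3568, e^0.99=2.6912, e^2.62=13.7357, e^-0.96=0.3829
Sum = 35.5856
Softmax = [0.0118, 0.5158, 0.0756, 0.386, 0.0108]
p[2] = 2.6912/35.5856 = 0.0756

0.0756


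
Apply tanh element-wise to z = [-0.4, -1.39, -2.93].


tanh(-0.4) = -0.3799
tanh(-1.39) = -0.8832
tanh(-2.93) = -0.9943
result = [-0.3799, -0.8832, -0.9943]

[-0.3799, -0.8832, -0.9943]


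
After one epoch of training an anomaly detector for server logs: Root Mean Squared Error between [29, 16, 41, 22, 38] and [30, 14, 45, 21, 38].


MSE = 22/5 = 4.4
RMSE = √(22/5) = 2.0976

2.0976


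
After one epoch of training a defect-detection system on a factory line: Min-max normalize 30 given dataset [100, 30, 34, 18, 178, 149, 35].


min=18, max=178
(30-18)/(178-18) = 12/160 = 0.075

0.075


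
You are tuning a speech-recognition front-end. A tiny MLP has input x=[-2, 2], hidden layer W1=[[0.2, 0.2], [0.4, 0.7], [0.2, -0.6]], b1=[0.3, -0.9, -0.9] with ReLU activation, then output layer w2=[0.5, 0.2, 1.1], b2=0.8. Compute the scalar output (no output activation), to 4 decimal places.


z1[0] = (0.2)·(-2) + (0.2)·(2) + 0.3 = 0.3
z1[1] = (0.4)·(-2) + (0.7)·(2) - 0.9 = -0.3
z1[2] = (0.2)·(-2) + (-0.6)·(2) - 0.9 = -2.5
h = ReLU(z1) = [0.3, 0.0, 0.0]
output = (0.5)·(0.3) + (0.2)·(0.0) + (1.1)·(0.0) + 0.8 = 0.95

0.95


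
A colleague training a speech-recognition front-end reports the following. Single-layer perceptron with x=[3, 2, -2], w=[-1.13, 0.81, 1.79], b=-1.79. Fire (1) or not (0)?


z = (3)·(-1.13) + (2)·(0.81) + (-2)·(1.79) - 1.79
  = -7.14
step(z) = 0 (z<0)

0


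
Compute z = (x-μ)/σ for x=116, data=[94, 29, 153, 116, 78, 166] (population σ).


μ = 106, σ = 46.1266
z = (116 - 106)/46.1266 = 0.2168

0.2168


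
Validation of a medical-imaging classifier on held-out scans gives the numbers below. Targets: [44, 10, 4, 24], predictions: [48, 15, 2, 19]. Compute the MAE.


Absolute errors: |44-48|=4, |10-15|=5, |4-2|=2, |24-19|=5
Sum = 16
MAE = 16/4 = 4

4


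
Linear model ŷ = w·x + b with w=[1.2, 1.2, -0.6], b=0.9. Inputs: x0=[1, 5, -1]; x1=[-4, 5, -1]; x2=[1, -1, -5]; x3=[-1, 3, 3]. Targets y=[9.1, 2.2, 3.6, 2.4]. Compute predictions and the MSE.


ŷ0 = (1.2)·(1) + (1.2)·(5) + (-0.6)·(-1) + 0.9 = 8.7
ŷ1 = (1.2)·(-4) + (1.2)·(5) + (-0.6)·(-1) + 0.9 = 2.7
ŷ2 = (1.2)·(1) + (1.2)·(-1) + (-0.6)·(-5) + 0.9 = 3.9
ŷ3 = (1.2)·(-1) + (1.2)·(3) + (-0.6)·(3) + 0.9 = 1.5
errors² = [0.16, 0.25, 0.09, 0.81]
MSE = 1.3100/4 = 0.3275

0.3275


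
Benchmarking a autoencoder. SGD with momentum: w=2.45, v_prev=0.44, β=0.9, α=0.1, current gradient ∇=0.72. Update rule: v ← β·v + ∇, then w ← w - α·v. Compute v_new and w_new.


v_new = 0.9·0.44 + 0.72 = 0.396 + 0.72 = 1.116
w_new = 2.45 - 0.1·1.116 = 2.45 - 0.1116 = 2.3384

v_new=1.116, w_new=2.3384


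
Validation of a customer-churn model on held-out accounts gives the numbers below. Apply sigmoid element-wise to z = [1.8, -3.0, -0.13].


σ(1.8) = 1/(1+e^-1.8) = 0.8581
σ(-3.0) = 1/(1+e^3.0) = 0.0474
σ(-0.13) = 1/(1+e^0.13) = 0.4675
result = [0.8581, 0.0474, 0.4675]

[0.8581, 0.0474, 0.4675]


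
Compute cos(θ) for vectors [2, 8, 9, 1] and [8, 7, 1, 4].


A·B = 2·8 + 8·7 + 9·1 + 1·4 = 85
‖A‖ = √150 = 12.2474, ‖B‖ = √130 = 11.4018
cos = 85/(√150·√130) = 85/√19500 = 0.6087

0.6087


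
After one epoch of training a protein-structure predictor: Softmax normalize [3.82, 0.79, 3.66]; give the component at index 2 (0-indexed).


Exponentials: e^3.82=45.6042, e^0.79=2.2034, e^3.66=38.8613
Sum = 86.6689
Softmax = [0.5262, 0.0254, 0.4484]
p[2] = 38.8613/86.6689 = 0.4484

0.4484


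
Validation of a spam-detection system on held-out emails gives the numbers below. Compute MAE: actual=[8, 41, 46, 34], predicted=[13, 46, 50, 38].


Absolute errors: |8-13|=5, |41-46|=5, |46-50|=4, |34-38|=4
Sum = 18
MAE = 18/4 = 9/2

9/2


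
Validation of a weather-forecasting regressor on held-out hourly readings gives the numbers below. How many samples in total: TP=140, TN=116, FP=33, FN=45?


Total = TP + TN + FP + FN
= 140 + 116 + 33 + 45
= 334
(Predicted positive: 173, predicted negative: 161)

334


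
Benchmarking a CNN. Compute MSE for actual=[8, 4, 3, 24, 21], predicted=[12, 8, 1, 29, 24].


Squared errors: (8-12)²=16, (4-8)²=16, (3-1)²=4, (24-29)²=25, (21-24)²=9
Sum = 70
MSE = 70/5 = 14

14


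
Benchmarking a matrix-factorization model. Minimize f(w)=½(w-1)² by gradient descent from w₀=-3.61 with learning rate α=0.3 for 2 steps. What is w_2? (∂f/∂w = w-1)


step 1: grad = -3.61-1 = -4.61; w = -3.61 - 0.3·(-4.61) = -2.227
step 2: grad = -2.227-1 = -3.227; w = -2.227 - 0.3·(-3.227) = -1.2589

-1.2589


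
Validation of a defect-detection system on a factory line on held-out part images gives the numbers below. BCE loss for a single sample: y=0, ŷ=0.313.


BCE = -[y·ln(p) + (1-y)·ln(1-p)]
= -0 - 1·ln(1-0.313)
= -ln(0.687) = 0.3754

0.3754


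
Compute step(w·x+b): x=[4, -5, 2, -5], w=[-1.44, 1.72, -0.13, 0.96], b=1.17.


z = (4)·(-1.44) + (-5)·(1.72) + (2)·(-0.13) + (-5)·(0.96) + 1.17
  = -18.25
step(z) = 0 (z<0)

0


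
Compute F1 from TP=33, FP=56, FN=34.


Precision = 33/89 = 0.3708
Recall = 33/67 = 0.4925
F1 = 2·P·R/(P+R) = 2·TP/(2·TP+FP+FN) = 66/(66+56+34) = 66/156 = 0.4231

0.4231


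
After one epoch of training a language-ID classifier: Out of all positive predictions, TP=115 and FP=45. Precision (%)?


Precision = TP/(TP+FP)
= 115/(115+45)
= 115/160 = 71.88%

71.88%
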